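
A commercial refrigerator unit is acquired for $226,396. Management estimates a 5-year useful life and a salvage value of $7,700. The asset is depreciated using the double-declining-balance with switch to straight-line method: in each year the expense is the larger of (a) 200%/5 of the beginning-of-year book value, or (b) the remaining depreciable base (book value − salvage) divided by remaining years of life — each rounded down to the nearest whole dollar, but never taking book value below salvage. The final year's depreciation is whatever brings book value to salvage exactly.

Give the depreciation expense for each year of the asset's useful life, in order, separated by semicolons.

Depreciable base = $226,396 − $7,700 = $218,696.
Year 1: DB = ⌊$226,396 × 200%/5⌋ = $90,558; SL = ⌊$218,696/5⌋ = $43,739 → take DB $90,558. Book value $135,838.
Year 2: DB = ⌊$135,838 × 200%/5⌋ = $54,335; SL = ⌊$128,138/4⌋ = $32,034 → take DB $54,335. Book value $81,503.
Year 3: DB = ⌊$81,503 × 200%/5⌋ = $32,601; SL = ⌊$73,803/3⌋ = $24,601 → take DB $32,601. Book value $48,902.
Year 4: DB = ⌊$48,902 × 200%/5⌋ = $19,560; SL = ⌊$41,202/2⌋ = $20,601 → take SL $20,601. Book value $28,301.
Year 5 (final): $28,301 − $7,700 = $20,601. Book value $7,700.

$90,558; $54,335; $32,601; $20,601; $20,601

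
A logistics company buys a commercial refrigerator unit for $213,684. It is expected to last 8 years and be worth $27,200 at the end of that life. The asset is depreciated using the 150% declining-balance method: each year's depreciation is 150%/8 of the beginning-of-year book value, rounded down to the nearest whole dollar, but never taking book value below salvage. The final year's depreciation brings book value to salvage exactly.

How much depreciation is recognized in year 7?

Depreciable base = $213,684 − $27,200 = $186,484.
Year 1: ⌊$213,684 × 150%/8⌋ = $40,065. Book value $173,619.
Year 2: ⌊$173,619 × 150%/8⌋ = $32,553. Book value $141,066.
Year 3: ⌊$141,066 × 150%/8⌋ = $26,449. Book value $114,617.
Year 4: ⌊$114,617 × 150%/8⌋ = $21,490. Book value $93,127.
Year 5: ⌊$93,127 × 150%/8⌋ = $17,461. Book value $75,666.
Year 6: ⌊$75,666 × 150%/8⌋ = $14,187. Book value $61,479.
Year 7: ⌊$61,479 × 150%/8⌋ = $11,527. Book value $49,952.

$11,527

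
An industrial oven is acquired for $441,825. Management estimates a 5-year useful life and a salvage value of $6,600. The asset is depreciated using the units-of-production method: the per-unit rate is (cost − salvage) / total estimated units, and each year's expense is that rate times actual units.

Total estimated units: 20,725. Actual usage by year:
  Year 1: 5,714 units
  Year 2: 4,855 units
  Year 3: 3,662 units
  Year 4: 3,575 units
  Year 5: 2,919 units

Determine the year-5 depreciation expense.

$61,299

Depreciable base = $441,825 − $6,600 = $435,225.
Rate = $435,225 / 20,725 units = $21 per unit.
Year 1: 5,714 × $21 = $119,994. Book value $321,831.
Year 2: 4,855 × $21 = $101,955. Book value $219,876.
Year 3: 3,662 × $21 = $76,902. Book value $142,974.
Year 4: 3,575 × $21 = $75,075. Book value $67,899.
Year 5: 2,919 × $21 = $61,299. Book value $6,600.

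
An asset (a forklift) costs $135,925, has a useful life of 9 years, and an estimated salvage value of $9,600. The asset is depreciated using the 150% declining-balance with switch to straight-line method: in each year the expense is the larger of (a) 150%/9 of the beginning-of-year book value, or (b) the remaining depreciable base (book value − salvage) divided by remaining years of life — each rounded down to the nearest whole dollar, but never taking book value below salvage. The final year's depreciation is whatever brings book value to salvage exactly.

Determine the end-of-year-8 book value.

Depreciable base = $135,925 − $9,600 = $126,325.
Year 1: DB = ⌊$135,925 × 150%/9⌋ = $22,654; SL = ⌊$126,325/9⌋ = $14,036 → take DB $22,654. Book value $113,271.
Year 2: DB = ⌊$113,271 × 150%/9⌋ = $18,878; SL = ⌊$103,671/8⌋ = $12,958 → take DB $18,878. Book value $94,393.
Year 3: DB = ⌊$94,393 × 150%/9⌋ = $15,732; SL = ⌊$84,793/7⌋ = $12,113 → take DB $15,732. Book value $78,661.
Year 4: DB = ⌊$78,661 × 150%/9⌋ = $13,110; SL = ⌊$69,061/6⌋ = $11,510 → take DB $13,110. Book value $65,551.
Year 5: DB = ⌊$65,551 × 150%/9⌋ = $10,925; SL = ⌊$55,951/5⌋ = $11,190 → take SL $11,190. Book value $54,361.
Year 6: DB = ⌊$54,361 × 150%/9⌋ = $9,060; SL = ⌊$44,761/4⌋ = $11,190 → take SL $11,190. Book value $43,171.
Year 7: DB = ⌊$43,171 × 150%/9⌋ = $7,195; SL = ⌊$33,571/3⌋ = $11,190 → take SL $11,190. Book value $31,981.
Year 8: DB = ⌊$31,981 × 150%/9⌋ = $5,330; SL = ⌊$22,381/2⌋ = $11,190 → take SL $11,190. Book value $20,791.

$20,791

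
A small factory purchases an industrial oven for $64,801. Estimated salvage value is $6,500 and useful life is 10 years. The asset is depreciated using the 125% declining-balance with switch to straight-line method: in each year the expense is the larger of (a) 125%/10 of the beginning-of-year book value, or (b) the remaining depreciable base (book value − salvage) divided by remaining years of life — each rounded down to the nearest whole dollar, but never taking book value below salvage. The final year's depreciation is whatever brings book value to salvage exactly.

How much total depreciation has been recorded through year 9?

Depreciable base = $64,801 − $6,500 = $58,301.
Year 1: DB = ⌊$64,801 × 125%/10⌋ = $8,100; SL = ⌊$58,301/10⌋ = $5,830 → take DB $8,100. Book value $56,701.
Year 2: DB = ⌊$56,701 × 125%/10⌋ = $7,087; SL = ⌊$50,201/9⌋ = $5,577 → take DB $7,087. Book value $49,614.
Year 3: DB = ⌊$49,614 × 125%/10⌋ = $6,201; SL = ⌊$43,114/8⌋ = $5,389 → take DB $6,201. Book value $43,413.
Year 4: DB = ⌊$43,413 × 125%/10⌋ = $5,426; SL = ⌊$36,913/7⌋ = $5,273 → take DB $5,426. Book value $37,987.
Year 5: DB = ⌊$37,987 × 125%/10⌋ = $4,748; SL = ⌊$31,487/6⌋ = $5,247 → take SL $5,247. Book value $32,740.
Year 6: DB = ⌊$32,740 × 125%/10⌋ = $4,092; SL = ⌊$26,240/5⌋ = $5,248 → take SL $5,248. Book value $27,492.
Year 7: DB = ⌊$27,492 × 125%/10⌋ = $3,436; SL = ⌊$20,992/4⌋ = $5,248 → take SL $5,248. Book value $22,244.
Year 8: DB = ⌊$22,244 × 125%/10⌋ = $2,780; SL = ⌊$15,744/3⌋ = $5,248 → take SL $5,248. Book value $16,996.
Year 9: DB = ⌊$16,996 × 125%/10⌋ = $2,124; SL = ⌊$10,496/2⌋ = $5,248 → take SL $5,248. Book value $11,748.
Accumulated through year 9 = $64,801 − $11,748 = $53,053.

$53,053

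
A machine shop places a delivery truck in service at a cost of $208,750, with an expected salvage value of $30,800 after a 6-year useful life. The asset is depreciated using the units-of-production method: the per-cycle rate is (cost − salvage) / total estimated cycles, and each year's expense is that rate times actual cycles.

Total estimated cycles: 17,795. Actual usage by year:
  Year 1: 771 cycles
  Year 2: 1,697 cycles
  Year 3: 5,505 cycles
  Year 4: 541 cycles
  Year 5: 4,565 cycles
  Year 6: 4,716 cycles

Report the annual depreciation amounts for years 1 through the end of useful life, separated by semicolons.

$7,710; $16,970; $55,050; $5,410; $45,650; $47,160

Depreciable base = $208,750 − $30,800 = $177,950.
Rate = $177,950 / 17,795 cycles = $10 per cycle.
Year 1: 771 × $10 = $7,710. Book value $201,040.
Year 2: 1,697 × $10 = $16,970. Book value $184,070.
Year 3: 5,505 × $10 = $55,050. Book value $129,020.
Year 4: 541 × $10 = $5,410. Book value $123,610.
Year 5: 4,565 × $10 = $45,650. Book value $77,960.
Year 6: 4,716 × $10 = $47,160. Book value $30,800.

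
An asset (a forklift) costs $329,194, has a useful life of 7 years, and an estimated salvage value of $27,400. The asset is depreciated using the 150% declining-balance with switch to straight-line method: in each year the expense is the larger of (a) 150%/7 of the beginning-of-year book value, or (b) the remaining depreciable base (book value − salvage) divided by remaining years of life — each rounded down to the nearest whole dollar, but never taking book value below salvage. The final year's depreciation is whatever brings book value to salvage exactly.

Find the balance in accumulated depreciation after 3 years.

Depreciable base = $329,194 − $27,400 = $301,794.
Year 1: DB = ⌊$329,194 × 150%/7⌋ = $70,541; SL = ⌊$301,794/7⌋ = $43,113 → take DB $70,541. Book value $258,653.
Year 2: DB = ⌊$258,653 × 150%/7⌋ = $55,425; SL = ⌊$231,253/6⌋ = $38,542 → take DB $55,425. Book value $203,228.
Year 3: DB = ⌊$203,228 × 150%/7⌋ = $43,548; SL = ⌊$175,828/5⌋ = $35,165 → take DB $43,548. Book value $159,680.
Accumulated through year 3 = $329,194 − $159,680 = $169,514.

$169,514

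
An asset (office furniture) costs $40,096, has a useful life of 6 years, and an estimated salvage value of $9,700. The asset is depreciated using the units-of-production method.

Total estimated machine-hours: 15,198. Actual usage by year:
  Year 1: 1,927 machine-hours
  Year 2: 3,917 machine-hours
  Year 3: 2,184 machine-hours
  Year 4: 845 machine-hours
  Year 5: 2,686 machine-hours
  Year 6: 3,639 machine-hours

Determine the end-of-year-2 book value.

Depreciable base = $40,096 − $9,700 = $30,396.
Rate = $30,396 / 15,198 machine-hours = $2 per machine-hour.
Year 1: 1,927 × $2 = $3,854. Book value $36,242.
Year 2: 3,917 × $2 = $7,834. Book value $28,408.

$28,408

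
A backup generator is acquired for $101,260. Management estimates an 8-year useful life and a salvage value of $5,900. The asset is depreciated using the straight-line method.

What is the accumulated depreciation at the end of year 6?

$71,520

Depreciable base = $101,260 − $5,900 = $95,360.
Annual expense = $95,360 / 8 = $11,920.
End of year 1: book value $89,340.
End of year 2: book value $77,420.
End of year 3: book value $65,500.
End of year 4: book value $53,580.
End of year 5: book value $41,660.
End of year 6: book value $29,740.
Accumulated through year 6 = $101,260 − $29,740 = $71,520.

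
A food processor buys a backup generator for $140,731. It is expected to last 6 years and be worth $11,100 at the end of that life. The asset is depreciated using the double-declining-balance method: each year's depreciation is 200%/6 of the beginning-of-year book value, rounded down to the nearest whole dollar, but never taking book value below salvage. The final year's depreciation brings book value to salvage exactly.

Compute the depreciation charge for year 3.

Depreciable base = $140,731 − $11,100 = $129,631.
Year 1: ⌊$140,731 × 200%/6⌋ = $46,910. Book value $93,821.
Year 2: ⌊$93,821 × 200%/6⌋ = $31,273. Book value $62,548.
Year 3: ⌊$62,548 × 200%/6⌋ = $20,849. Book value $41,699.

$20,849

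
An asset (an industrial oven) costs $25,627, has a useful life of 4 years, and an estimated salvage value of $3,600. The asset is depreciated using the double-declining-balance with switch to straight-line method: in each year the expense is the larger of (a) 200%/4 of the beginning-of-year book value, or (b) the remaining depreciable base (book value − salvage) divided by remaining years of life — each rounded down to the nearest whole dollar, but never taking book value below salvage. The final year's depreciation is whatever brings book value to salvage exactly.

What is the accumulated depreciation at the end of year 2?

Depreciable base = $25,627 − $3,600 = $22,027.
Year 1: DB = ⌊$25,627 × 200%/4⌋ = $12,813; SL = ⌊$22,027/4⌋ = $5,506 → take DB $12,813. Book value $12,814.
Year 2: DB = ⌊$12,814 × 200%/4⌋ = $6,407; SL = ⌊$9,214/3⌋ = $3,071 → take DB $6,407. Book value $6,407.
Accumulated through year 2 = $25,627 − $6,407 = $19,220.

$19,220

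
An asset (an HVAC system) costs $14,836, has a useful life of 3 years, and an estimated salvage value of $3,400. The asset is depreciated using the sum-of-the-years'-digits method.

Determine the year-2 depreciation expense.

Depreciable base = $14,836 − $3,400 = $11,436.
Sum of the years' digits = 3+2+1 = 6.
Year 1: $11,436 × 3/6 = $5,718. Book value $9,118.
Year 2: $11,436 × 2/6 = $3,812. Book value $5,306.

$3,812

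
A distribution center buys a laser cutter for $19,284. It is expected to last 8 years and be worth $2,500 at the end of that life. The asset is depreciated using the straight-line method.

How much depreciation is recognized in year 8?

$2,098

Depreciable base = $19,284 − $2,500 = $16,784.
Annual expense = $16,784 / 8 = $2,098.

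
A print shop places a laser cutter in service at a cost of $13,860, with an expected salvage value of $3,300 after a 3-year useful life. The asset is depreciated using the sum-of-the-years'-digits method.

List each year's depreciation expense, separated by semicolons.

$5,280; $3,520; $1,760

Depreciable base = $13,860 − $3,300 = $10,560.
Sum of the years' digits = 3+2+1 = 6.
Year 1: $10,560 × 3/6 = $5,280. Book value $8,580.
Year 2: $10,560 × 2/6 = $3,520. Book value $5,060.
Year 3: $10,560 × 1/6 = $1,760. Book value $3,300.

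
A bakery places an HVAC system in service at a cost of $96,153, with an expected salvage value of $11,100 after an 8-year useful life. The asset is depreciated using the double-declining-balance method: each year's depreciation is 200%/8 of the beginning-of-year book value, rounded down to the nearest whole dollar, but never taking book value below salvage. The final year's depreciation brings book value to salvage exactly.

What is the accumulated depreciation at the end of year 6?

Depreciable base = $96,153 − $11,100 = $85,053.
Year 1: ⌊$96,153 × 200%/8⌋ = $24,038. Book value $72,115.
Year 2: ⌊$72,115 × 200%/8⌋ = $18,028. Book value $54,087.
Year 3: ⌊$54,087 × 200%/8⌋ = $13,521. Book value $40,566.
Year 4: ⌊$40,566 × 200%/8⌋ = $10,141. Book value $30,425.
Year 5: ⌊$30,425 × 200%/8⌋ = $7,606. Book value $22,819.
Year 6: ⌊$22,819 × 200%/8⌋ = $5,704. Book value $17,115.
Accumulated through year 6 = $96,153 − $17,115 = $79,038.

$79,038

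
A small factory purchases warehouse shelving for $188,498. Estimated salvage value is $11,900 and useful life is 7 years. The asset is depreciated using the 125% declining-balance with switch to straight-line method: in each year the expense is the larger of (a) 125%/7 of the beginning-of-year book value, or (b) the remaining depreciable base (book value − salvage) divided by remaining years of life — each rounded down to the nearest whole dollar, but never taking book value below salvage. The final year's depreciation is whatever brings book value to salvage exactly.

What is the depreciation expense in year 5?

Depreciable base = $188,498 − $11,900 = $176,598.
Year 1: DB = ⌊$188,498 × 125%/7⌋ = $33,660; SL = ⌊$176,598/7⌋ = $25,228 → take DB $33,660. Book value $154,838.
Year 2: DB = ⌊$154,838 × 125%/7⌋ = $27,649; SL = ⌊$142,938/6⌋ = $23,823 → take DB $27,649. Book value $127,189.
Year 3: DB = ⌊$127,189 × 125%/7⌋ = $22,712; SL = ⌊$115,289/5⌋ = $23,057 → take SL $23,057. Book value $104,132.
Year 4: DB = ⌊$104,132 × 125%/7⌋ = $18,595; SL = ⌊$92,232/4⌋ = $23,058 → take SL $23,058. Book value $81,074.
Year 5: DB = ⌊$81,074 × 125%/7⌋ = $14,477; SL = ⌊$69,174/3⌋ = $23,058 → take SL $23,058. Book value $58,016.

$23,058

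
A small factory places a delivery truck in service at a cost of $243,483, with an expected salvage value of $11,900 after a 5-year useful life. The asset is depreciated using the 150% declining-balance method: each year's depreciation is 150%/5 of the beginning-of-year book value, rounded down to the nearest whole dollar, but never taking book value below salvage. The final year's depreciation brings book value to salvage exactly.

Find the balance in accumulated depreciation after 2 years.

$124,175

Depreciable base = $243,483 − $11,900 = $231,583.
Year 1: ⌊$243,483 × 150%/5⌋ = $73,044. Book value $170,439.
Year 2: ⌊$170,439 × 150%/5⌋ = $51,131. Book value $119,308.
Accumulated through year 2 = $243,483 − $119,308 = $124,175.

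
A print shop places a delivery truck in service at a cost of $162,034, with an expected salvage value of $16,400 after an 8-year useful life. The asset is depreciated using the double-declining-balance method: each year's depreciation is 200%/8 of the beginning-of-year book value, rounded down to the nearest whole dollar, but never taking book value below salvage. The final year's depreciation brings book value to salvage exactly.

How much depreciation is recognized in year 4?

Depreciable base = $162,034 − $16,400 = $145,634.
Year 1: ⌊$162,034 × 200%/8⌋ = $40,508. Book value $121,526.
Year 2: ⌊$121,526 × 200%/8⌋ = $30,381. Book value $91,145.
Year 3: ⌊$91,145 × 200%/8⌋ = $22,786. Book value $68,359.
Year 4: ⌊$68,359 × 200%/8⌋ = $17,089. Book value $51,270.

$17,089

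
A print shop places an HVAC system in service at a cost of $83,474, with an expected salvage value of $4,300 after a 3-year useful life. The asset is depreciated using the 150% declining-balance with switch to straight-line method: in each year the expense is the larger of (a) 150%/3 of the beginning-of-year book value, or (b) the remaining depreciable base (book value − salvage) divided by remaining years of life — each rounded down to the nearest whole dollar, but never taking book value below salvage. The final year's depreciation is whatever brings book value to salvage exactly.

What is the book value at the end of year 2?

Depreciable base = $83,474 − $4,300 = $79,174.
Year 1: DB = ⌊$83,474 × 150%/3⌋ = $41,737; SL = ⌊$79,174/3⌋ = $26,391 → take DB $41,737. Book value $41,737.
Year 2: DB = ⌊$41,737 × 150%/3⌋ = $20,868; SL = ⌊$37,437/2⌋ = $18,718 → take DB $20,868. Book value $20,869.

$20,869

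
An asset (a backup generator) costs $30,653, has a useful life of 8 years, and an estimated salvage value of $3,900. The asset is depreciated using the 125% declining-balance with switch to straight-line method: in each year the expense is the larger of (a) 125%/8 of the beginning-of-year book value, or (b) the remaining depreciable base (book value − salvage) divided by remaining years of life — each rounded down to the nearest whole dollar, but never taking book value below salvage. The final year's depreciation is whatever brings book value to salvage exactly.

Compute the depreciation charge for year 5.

$2,903

Depreciable base = $30,653 − $3,900 = $26,753.
Year 1: DB = ⌊$30,653 × 125%/8⌋ = $4,789; SL = ⌊$26,753/8⌋ = $3,344 → take DB $4,789. Book value $25,864.
Year 2: DB = ⌊$25,864 × 125%/8⌋ = $4,041; SL = ⌊$21,964/7⌋ = $3,137 → take DB $4,041. Book value $21,823.
Year 3: DB = ⌊$21,823 × 125%/8⌋ = $3,409; SL = ⌊$17,923/6⌋ = $2,987 → take DB $3,409. Book value $18,414.
Year 4: DB = ⌊$18,414 × 125%/8⌋ = $2,877; SL = ⌊$14,514/5⌋ = $2,902 → take SL $2,902. Book value $15,512.
Year 5: DB = ⌊$15,512 × 125%/8⌋ = $2,423; SL = ⌊$11,612/4⌋ = $2,903 → take SL $2,903. Book value $12,609.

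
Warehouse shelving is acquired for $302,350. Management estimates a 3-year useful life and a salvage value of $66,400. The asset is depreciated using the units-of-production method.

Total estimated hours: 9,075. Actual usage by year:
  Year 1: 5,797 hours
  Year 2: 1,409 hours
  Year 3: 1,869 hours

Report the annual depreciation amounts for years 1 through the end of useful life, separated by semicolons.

Depreciable base = $302,350 − $66,400 = $235,950.
Rate = $235,950 / 9,075 hours = $26 per hour.
Year 1: 5,797 × $26 = $150,722. Book value $151,628.
Year 2: 1,409 × $26 = $36,634. Book value $114,994.
Year 3: 1,869 × $26 = $48,594. Book value $66,400.

$150,722; $36,634; $48,594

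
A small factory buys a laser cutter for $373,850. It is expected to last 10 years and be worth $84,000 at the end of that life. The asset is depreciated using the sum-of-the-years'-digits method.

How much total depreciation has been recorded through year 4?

Depreciable base = $373,850 − $84,000 = $289,850.
Sum of the years' digits = 10+9+8+7+6+5+4+3+2+1 = 55.
Year 1: $289,850 × 10/55 = $52,700. Book value $321,150.
Year 2: $289,850 × 9/55 = $47,430. Book value $273,720.
Year 3: $289,850 × 8/55 = $42,160. Book value $231,560.
Year 4: $289,850 × 7/55 = $36,890. Book value $194,670.
Accumulated through year 4 = $373,850 − $194,670 = $179,180.

$179,180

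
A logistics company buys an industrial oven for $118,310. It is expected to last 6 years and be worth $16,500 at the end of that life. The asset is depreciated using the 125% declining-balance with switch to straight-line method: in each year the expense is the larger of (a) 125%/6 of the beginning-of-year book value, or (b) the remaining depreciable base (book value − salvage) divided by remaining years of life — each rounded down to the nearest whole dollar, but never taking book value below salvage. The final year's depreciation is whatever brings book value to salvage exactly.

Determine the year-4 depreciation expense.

Depreciable base = $118,310 − $16,500 = $101,810.
Year 1: DB = ⌊$118,310 × 125%/6⌋ = $24,647; SL = ⌊$101,810/6⌋ = $16,968 → take DB $24,647. Book value $93,663.
Year 2: DB = ⌊$93,663 × 125%/6⌋ = $19,513; SL = ⌊$77,163/5⌋ = $15,432 → take DB $19,513. Book value $74,150.
Year 3: DB = ⌊$74,150 × 125%/6⌋ = $15,447; SL = ⌊$57,650/4⌋ = $14,412 → take DB $15,447. Book value $58,703.
Year 4: DB = ⌊$58,703 × 125%/6⌋ = $12,229; SL = ⌊$42,203/3⌋ = $14,067 → take SL $14,067. Book value $44,636.

$14,067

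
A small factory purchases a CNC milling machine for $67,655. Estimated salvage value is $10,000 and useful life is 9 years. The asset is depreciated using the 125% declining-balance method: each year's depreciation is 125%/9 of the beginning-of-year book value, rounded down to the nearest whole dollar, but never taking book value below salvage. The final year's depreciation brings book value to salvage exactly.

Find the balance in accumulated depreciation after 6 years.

Depreciable base = $67,655 − $10,000 = $57,655.
Year 1: ⌊$67,655 × 125%/9⌋ = $9,396. Book value $58,259.
Year 2: ⌊$58,259 × 125%/9⌋ = $8,091. Book value $50,168.
Year 3: ⌊$50,168 × 125%/9⌋ = $6,967. Book value $43,201.
Year 4: ⌊$43,201 × 125%/9⌋ = $6,000. Book value $37,201.
Year 5: ⌊$37,201 × 125%/9⌋ = $5,166. Book value $32,035.
Year 6: ⌊$32,035 × 125%/9⌋ = $4,449. Book value $27,586.
Accumulated through year 6 = $67,655 − $27,586 = $40,069.

$40,069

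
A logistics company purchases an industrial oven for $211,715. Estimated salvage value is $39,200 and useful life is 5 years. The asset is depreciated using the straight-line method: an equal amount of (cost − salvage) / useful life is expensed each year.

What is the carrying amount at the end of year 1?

Depreciable base = $211,715 − $39,200 = $172,515.
Annual expense = $172,515 / 5 = $34,503.
End of year 1: book value $177,212.

$177,212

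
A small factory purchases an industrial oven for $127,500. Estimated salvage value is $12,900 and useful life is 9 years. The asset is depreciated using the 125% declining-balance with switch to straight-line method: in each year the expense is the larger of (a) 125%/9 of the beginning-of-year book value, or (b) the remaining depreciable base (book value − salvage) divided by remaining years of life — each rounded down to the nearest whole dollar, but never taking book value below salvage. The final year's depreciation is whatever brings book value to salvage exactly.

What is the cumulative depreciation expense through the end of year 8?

$103,181

Depreciable base = $127,500 − $12,900 = $114,600.
Year 1: DB = ⌊$127,500 × 125%/9⌋ = $17,708; SL = ⌊$114,600/9⌋ = $12,733 → take DB $17,708. Book value $109,792.
Year 2: DB = ⌊$109,792 × 125%/9⌋ = $15,248; SL = ⌊$96,892/8⌋ = $12,111 → take DB $15,248. Book value $94,544.
Year 3: DB = ⌊$94,544 × 125%/9⌋ = $13,131; SL = ⌊$81,644/7⌋ = $11,663 → take DB $13,131. Book value $81,413.
Year 4: DB = ⌊$81,413 × 125%/9⌋ = $11,307; SL = ⌊$68,513/6⌋ = $11,418 → take SL $11,418. Book value $69,995.
Year 5: DB = ⌊$69,995 × 125%/9⌋ = $9,721; SL = ⌊$57,095/5⌋ = $11,419 → take SL $11,419. Book value $58,576.
Year 6: DB = ⌊$58,576 × 125%/9⌋ = $8,135; SL = ⌊$45,676/4⌋ = $11,419 → take SL $11,419. Book value $47,157.
Year 7: DB = ⌊$47,157 × 125%/9⌋ = $6,549; SL = ⌊$34,257/3⌋ = $11,419 → take SL $11,419. Book value $35,738.
Year 8: DB = ⌊$35,738 × 125%/9⌋ = $4,963; SL = ⌊$22,838/2⌋ = $11,419 → take SL $11,419. Book value $24,319.
Accumulated through year 8 = $127,500 − $24,319 = $103,181.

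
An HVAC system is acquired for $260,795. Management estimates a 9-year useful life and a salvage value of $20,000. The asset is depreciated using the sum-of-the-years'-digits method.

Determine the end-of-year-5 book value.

Depreciable base = $260,795 − $20,000 = $240,795.
Sum of the years' digits = 9+8+7+6+5+4+3+2+1 = 45.
Year 1: $240,795 × 9/45 = $48,159. Book value $212,636.
Year 2: $240,795 × 8/45 = $42,808. Book value $169,828.
Year 3: $240,795 × 7/45 = $37,457. Book value $132,371.
Year 4: $240,795 × 6/45 = $32,106. Book value $100,265.
Year 5: $240,795 × 5/45 = $26,755. Book value $73,510.

$73,510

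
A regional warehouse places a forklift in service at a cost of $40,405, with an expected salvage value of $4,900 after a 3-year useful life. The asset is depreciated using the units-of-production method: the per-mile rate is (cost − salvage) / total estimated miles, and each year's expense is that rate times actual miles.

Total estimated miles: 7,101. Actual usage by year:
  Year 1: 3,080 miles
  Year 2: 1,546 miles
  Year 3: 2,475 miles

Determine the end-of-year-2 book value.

Depreciable base = $40,405 − $4,900 = $35,505.
Rate = $35,505 / 7,101 miles = $5 per mile.
Year 1: 3,080 × $5 = $15,400. Book value $25,005.
Year 2: 1,546 × $5 = $7,730. Book value $17,275.

$17,275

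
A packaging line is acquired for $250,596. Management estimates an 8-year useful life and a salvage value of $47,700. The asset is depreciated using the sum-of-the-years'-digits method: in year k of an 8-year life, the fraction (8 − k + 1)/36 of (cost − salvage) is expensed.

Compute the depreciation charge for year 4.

$28,180

Depreciable base = $250,596 − $47,700 = $202,896.
Sum of the years' digits = 8+7+6+5+4+3+2+1 = 36.
Year 1: $202,896 × 8/36 = $45,088. Book value $205,508.
Year 2: $202,896 × 7/36 = $39,452. Book value $166,056.
Year 3: $202,896 × 6/36 = $33,816. Book value $132,240.
Year 4: $202,896 × 5/36 = $28,180. Book value $104,060.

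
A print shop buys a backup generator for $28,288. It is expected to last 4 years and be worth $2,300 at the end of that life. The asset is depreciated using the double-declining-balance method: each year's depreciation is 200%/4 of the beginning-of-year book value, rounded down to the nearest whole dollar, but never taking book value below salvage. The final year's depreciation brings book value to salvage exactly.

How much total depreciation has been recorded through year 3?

$24,752

Depreciable base = $28,288 − $2,300 = $25,988.
Year 1: ⌊$28,288 × 200%/4⌋ = $14,144. Book value $14,144.
Year 2: ⌊$14,144 × 200%/4⌋ = $7,072. Book value $7,072.
Year 3: ⌊$7,072 × 200%/4⌋ = $3,536. Book value $3,536.
Accumulated through year 3 = $28,288 − $3,536 = $24,752.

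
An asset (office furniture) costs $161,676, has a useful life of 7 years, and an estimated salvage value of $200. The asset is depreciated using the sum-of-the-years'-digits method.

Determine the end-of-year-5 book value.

Depreciable base = $161,676 − $200 = $161,476.
Sum of the years' digits = 7+6+5+4+3+2+1 = 28.
Year 1: $161,476 × 7/28 = $40,369. Book value $121,307.
Year 2: $161,476 × 6/28 = $34,602. Book value $86,705.
Year 3: $161,476 × 5/28 = $28,835. Book value $57,870.
Year 4: $161,476 × 4/28 = $23,068. Book value $34,802.
Year 5: $161,476 × 3/28 = $17,301. Book value $17,501.

$17,501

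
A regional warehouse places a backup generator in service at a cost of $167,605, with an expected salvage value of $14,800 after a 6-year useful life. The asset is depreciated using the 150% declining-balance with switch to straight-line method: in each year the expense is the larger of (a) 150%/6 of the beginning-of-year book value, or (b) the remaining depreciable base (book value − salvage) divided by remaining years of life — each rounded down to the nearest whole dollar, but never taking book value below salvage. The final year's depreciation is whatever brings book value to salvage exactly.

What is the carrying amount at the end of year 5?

Depreciable base = $167,605 − $14,800 = $152,805.
Year 1: DB = ⌊$167,605 × 150%/6⌋ = $41,901; SL = ⌊$152,805/6⌋ = $25,467 → take DB $41,901. Book value $125,704.
Year 2: DB = ⌊$125,704 × 150%/6⌋ = $31,426; SL = ⌊$110,904/5⌋ = $22,180 → take DB $31,426. Book value $94,278.
Year 3: DB = ⌊$94,278 × 150%/6⌋ = $23,569; SL = ⌊$79,478/4⌋ = $19,869 → take DB $23,569. Book value $70,709.
Year 4: DB = ⌊$70,709 × 150%/6⌋ = $17,677; SL = ⌊$55,909/3⌋ = $18,636 → take SL $18,636. Book value $52,073.
Year 5: DB = ⌊$52,073 × 150%/6⌋ = $13,018; SL = ⌊$37,273/2⌋ = $18,636 → take SL $18,636. Book value $33,437.

$33,437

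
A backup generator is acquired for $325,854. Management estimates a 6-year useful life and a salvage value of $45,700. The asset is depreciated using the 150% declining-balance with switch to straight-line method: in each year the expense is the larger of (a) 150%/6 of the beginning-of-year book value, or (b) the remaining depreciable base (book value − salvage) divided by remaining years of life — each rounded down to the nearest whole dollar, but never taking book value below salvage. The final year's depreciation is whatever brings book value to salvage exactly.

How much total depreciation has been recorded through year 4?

$222,750

Depreciable base = $325,854 − $45,700 = $280,154.
Year 1: DB = ⌊$325,854 × 150%/6⌋ = $81,463; SL = ⌊$280,154/6⌋ = $46,692 → take DB $81,463. Book value $244,391.
Year 2: DB = ⌊$244,391 × 150%/6⌋ = $61,097; SL = ⌊$198,691/5⌋ = $39,738 → take DB $61,097. Book value $183,294.
Year 3: DB = ⌊$183,294 × 150%/6⌋ = $45,823; SL = ⌊$137,594/4⌋ = $34,398 → take DB $45,823. Book value $137,471.
Year 4: DB = ⌊$137,471 × 150%/6⌋ = $34,367; SL = ⌊$91,771/3⌋ = $30,590 → take DB $34,367. Book value $103,104.
Accumulated through year 4 = $325,854 − $103,104 = $222,750.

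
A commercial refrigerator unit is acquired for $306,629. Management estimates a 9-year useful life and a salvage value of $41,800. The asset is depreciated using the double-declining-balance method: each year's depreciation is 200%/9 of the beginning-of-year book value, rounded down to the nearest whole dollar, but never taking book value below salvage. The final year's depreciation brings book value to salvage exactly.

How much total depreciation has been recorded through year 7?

Depreciable base = $306,629 − $41,800 = $264,829.
Year 1: ⌊$306,629 × 200%/9⌋ = $68,139. Book value $238,490.
Year 2: ⌊$238,490 × 200%/9⌋ = $52,997. Book value $185,493.
Year 3: ⌊$185,493 × 200%/9⌋ = $41,220. Book value $144,273.
Year 4: ⌊$144,273 × 200%/9⌋ = $32,060. Book value $112,213.
Year 5: ⌊$112,213 × 200%/9⌋ = $24,936. Book value $87,277.
Year 6: ⌊$87,277 × 200%/9⌋ = $19,394. Book value $67,883.
Year 7: ⌊$67,883 × 200%/9⌋ = $15,085. Book value $52,798.
Accumulated through year 7 = $306,629 − $52,798 = $253,831.

$253,831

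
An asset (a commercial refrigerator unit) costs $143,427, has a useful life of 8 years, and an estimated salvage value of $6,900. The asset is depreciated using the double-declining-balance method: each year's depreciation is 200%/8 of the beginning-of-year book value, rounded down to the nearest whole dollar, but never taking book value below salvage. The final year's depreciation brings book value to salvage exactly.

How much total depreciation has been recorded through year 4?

$98,044

Depreciable base = $143,427 − $6,900 = $136,527.
Year 1: ⌊$143,427 × 200%/8⌋ = $35,856. Book value $107,571.
Year 2: ⌊$107,571 × 200%/8⌋ = $26,892. Book value $80,679.
Year 3: ⌊$80,679 × 200%/8⌋ = $20,169. Book value $60,510.
Year 4: ⌊$60,510 × 200%/8⌋ = $15,127. Book value $45,383.
Accumulated through year 4 = $143,427 − $45,383 = $98,044.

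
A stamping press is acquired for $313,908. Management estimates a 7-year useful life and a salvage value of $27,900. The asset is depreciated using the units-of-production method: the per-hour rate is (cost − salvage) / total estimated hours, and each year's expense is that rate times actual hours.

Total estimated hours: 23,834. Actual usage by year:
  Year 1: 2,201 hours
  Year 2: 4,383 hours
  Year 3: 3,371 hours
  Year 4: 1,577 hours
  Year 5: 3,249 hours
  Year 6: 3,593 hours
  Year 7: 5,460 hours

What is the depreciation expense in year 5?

Depreciable base = $313,908 − $27,900 = $286,008.
Rate = $286,008 / 23,834 hours = $12 per hour.
Year 1: 2,201 × $12 = $26,412. Book value $287,496.
Year 2: 4,383 × $12 = $52,596. Book value $234,900.
Year 3: 3,371 × $12 = $40,452. Book value $194,448.
Year 4: 1,577 × $12 = $18,924. Book value $175,524.
Year 5: 3,249 × $12 = $38,988. Book value $136,536.

$38,988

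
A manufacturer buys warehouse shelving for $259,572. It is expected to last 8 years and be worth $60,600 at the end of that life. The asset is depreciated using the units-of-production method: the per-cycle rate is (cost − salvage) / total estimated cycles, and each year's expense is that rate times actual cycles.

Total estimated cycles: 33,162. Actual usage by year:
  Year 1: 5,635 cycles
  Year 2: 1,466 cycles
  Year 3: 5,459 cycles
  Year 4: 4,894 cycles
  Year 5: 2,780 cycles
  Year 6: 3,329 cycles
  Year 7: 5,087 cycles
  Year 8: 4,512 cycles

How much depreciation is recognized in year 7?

Depreciable base = $259,572 − $60,600 = $198,972.
Rate = $198,972 / 33,162 cycles = $6 per cycle.
Year 1: 5,635 × $6 = $33,810. Book value $225,762.
Year 2: 1,466 × $6 = $8,796. Book value $216,966.
Year 3: 5,459 × $6 = $32,754. Book value $184,212.
Year 4: 4,894 × $6 = $29,364. Book value $154,848.
Year 5: 2,780 × $6 = $16,680. Book value $138,168.
Year 6: 3,329 × $6 = $19,974. Book value $118,194.
Year 7: 5,087 × $6 = $30,522. Book value $87,672.

$30,522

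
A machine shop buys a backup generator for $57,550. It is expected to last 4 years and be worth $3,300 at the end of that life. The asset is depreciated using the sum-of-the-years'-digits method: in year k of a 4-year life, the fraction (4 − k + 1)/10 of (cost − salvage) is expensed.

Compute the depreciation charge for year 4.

Depreciable base = $57,550 − $3,300 = $54,250.
Sum of the years' digits = 4+3+2+1 = 10.
Year 1: $54,250 × 4/10 = $21,700. Book value $35,850.
Year 2: $54,250 × 3/10 = $16,275. Book value $19,575.
Year 3: $54,250 × 2/10 = $10,850. Book value $8,725.
Year 4: $54,250 × 1/10 = $5,425. Book value $3,300.

$5,425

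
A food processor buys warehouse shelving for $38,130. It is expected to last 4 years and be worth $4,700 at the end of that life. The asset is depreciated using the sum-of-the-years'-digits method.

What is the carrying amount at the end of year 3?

$8,043

Depreciable base = $38,130 − $4,700 = $33,430.
Sum of the years' digits = 4+3+2+1 = 10.
Year 1: $33,430 × 4/10 = $13,372. Book value $24,758.
Year 2: $33,430 × 3/10 = $10,029. Book value $14,729.
Year 3: $33,430 × 2/10 = $6,686. Book value $8,043.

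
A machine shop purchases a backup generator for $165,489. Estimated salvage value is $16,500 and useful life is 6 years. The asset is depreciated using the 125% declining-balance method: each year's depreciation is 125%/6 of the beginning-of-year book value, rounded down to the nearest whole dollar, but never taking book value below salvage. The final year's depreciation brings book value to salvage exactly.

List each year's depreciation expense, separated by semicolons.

$34,476; $27,294; $21,608; $17,106; $13,542; $34,963

Depreciable base = $165,489 − $16,500 = $148,989.
Year 1: ⌊$165,489 × 125%/6⌋ = $34,476. Book value $131,013.
Year 2: ⌊$131,013 × 125%/6⌋ = $27,294. Book value $103,719.
Year 3: ⌊$103,719 × 125%/6⌋ = $21,608. Book value $82,111.
Year 4: ⌊$82,111 × 125%/6⌋ = $17,106. Book value $65,005.
Year 5: ⌊$65,005 × 125%/6⌋ = $13,542. Book value $51,463.
Year 6 (final): $51,463 − $16,500 = $34,963. Book value $16,500.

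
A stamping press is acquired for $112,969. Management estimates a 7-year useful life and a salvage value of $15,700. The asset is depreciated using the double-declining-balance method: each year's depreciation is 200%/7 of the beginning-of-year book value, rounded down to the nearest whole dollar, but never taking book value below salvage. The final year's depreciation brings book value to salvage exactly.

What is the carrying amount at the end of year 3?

Depreciable base = $112,969 − $15,700 = $97,269.
Year 1: ⌊$112,969 × 200%/7⌋ = $32,276. Book value $80,693.
Year 2: ⌊$80,693 × 200%/7⌋ = $23,055. Book value $57,638.
Year 3: ⌊$57,638 × 200%/7⌋ = $16,468. Book value $41,170.

$41,170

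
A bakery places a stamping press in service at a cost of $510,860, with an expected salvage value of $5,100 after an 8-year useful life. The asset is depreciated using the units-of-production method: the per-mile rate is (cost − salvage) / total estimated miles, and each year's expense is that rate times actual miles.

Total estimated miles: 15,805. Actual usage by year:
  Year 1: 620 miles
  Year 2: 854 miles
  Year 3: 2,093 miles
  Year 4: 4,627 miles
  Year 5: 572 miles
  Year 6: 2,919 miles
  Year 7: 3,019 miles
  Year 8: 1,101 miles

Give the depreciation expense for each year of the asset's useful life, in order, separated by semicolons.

$19,840; $27,328; $66,976; $148,064; $18,304; $93,408; $96,608; $35,232

Depreciable base = $510,860 − $5,100 = $505,760.
Rate = $505,760 / 15,805 miles = $32 per mile.
Year 1: 620 × $32 = $19,840. Book value $491,020.
Year 2: 854 × $32 = $27,328. Book value $463,692.
Year 3: 2,093 × $32 = $66,976. Book value $396,716.
Year 4: 4,627 × $32 = $148,064. Book value $248,652.
Year 5: 572 × $32 = $18,304. Book value $230,348.
Year 6: 2,919 × $32 = $93,408. Book value $136,940.
Year 7: 3,019 × $32 = $96,608. Book value $40,332.
Year 8: 1,101 × $32 = $35,232. Book value $5,100.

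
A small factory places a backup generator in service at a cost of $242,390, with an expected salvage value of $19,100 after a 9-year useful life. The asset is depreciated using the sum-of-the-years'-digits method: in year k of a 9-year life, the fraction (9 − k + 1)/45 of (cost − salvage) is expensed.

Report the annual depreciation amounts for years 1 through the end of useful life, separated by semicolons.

$44,658; $39,696; $34,734; $29,772; $24,810; $19,848; $14,886; $9,924; $4,962

Depreciable base = $242,390 − $19,100 = $223,290.
Sum of the years' digits = 9+8+7+6+5+4+3+2+1 = 45.
Year 1: $223,290 × 9/45 = $44,658. Book value $197,732.
Year 2: $223,290 × 8/45 = $39,696. Book value $158,036.
Year 3: $223,290 × 7/45 = $34,734. Book value $123,302.
Year 4: $223,290 × 6/45 = $29,772. Book value $93,530.
Year 5: $223,290 × 5/45 = $24,810. Book value $68,720.
Year 6: $223,290 × 4/45 = $19,848. Book value $48,872.
Year 7: $223,290 × 3/45 = $14,886. Book value $33,986.
Year 8: $223,290 × 2/45 = $9,924. Book value $24,062.
Year 9: $223,290 × 1/45 = $4,962. Book value $19,100.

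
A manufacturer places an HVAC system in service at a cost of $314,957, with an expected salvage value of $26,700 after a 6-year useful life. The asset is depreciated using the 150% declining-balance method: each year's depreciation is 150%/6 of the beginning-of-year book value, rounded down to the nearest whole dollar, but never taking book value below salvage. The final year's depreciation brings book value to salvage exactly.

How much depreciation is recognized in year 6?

Depreciable base = $314,957 − $26,700 = $288,257.
Year 1: ⌊$314,957 × 150%/6⌋ = $78,739. Book value $236,218.
Year 2: ⌊$236,218 × 150%/6⌋ = $59,054. Book value $177,164.
Year 3: ⌊$177,164 × 150%/6⌋ = $44,291. Book value $132,873.
Year 4: ⌊$132,873 × 150%/6⌋ = $33,218. Book value $99,655.
Year 5: ⌊$99,655 × 150%/6⌋ = $24,913. Book value $74,742.
Year 6 (final): $74,742 − $26,700 = $48,042. Book value $26,700.

$48,042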